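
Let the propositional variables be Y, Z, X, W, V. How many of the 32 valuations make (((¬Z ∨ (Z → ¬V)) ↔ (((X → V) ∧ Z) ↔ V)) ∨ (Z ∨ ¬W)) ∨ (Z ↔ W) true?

28

Initial set: {((((¬Z ∨ (Z → ¬V)) ↔ (((X → V) ∧ Z) ↔ V)) ∨ (Z ∨ ¬W)) ∨ (Z ↔ W))}.
((((¬Z ∨ (Z → ¬V)) ↔ (((X → V) ∧ Z) ↔ V)) ∨ (Z ∨ ¬W)) ∨ (Z ↔ W)): β-rule — branch into (((¬Z ∨ (Z → ¬V)) ↔ (((X → V) ∧ Z) ↔ V)) ∨ (Z ∨ ¬W))  //  (Z ↔ W).
  branch 1 (add (((¬Z ∨ (Z → ¬V)) ↔ (((X → V) ∧ Z) ↔ V)) ∨ (Z ∨ ¬W))):
    (((¬Z ∨ (Z → ¬V)) ↔ (((X → V) ∧ Z) ↔ V)) ∨ (Z ∨ ¬W)): β-rule — branch into ((¬Z ∨ (Z → ¬V)) ↔ (((X → V) ∧ Z) ↔ V))  //  (Z ∨ ¬W).
      branch 1.1 (add ((¬Z ∨ (Z → ¬V)) ↔ (((X → V) ∧ Z) ↔ V))):
        ((¬Z ∨ (Z → ¬V)) ↔ (((X → V) ∧ Z) ↔ V)): β-rule — branch into (¬Z ∨ (Z → ¬V)), (((X → V) ∧ Z) ↔ V)  //  ¬(¬Z ∨ (Z → ¬V)), ¬(((X → V) ∧ Z) ↔ V).
          branch 1.1.1 (add (¬Z ∨ (Z → ¬V)), (((X → V) ∧ Z) ↔ V)):
            (¬Z ∨ (Z → ¬V)): β-rule — branch into ¬Z  //  (Z → ¬V).
              branch 1.1.1.1 (add ¬Z):
                (((X → V) ∧ Z) ↔ V): β-rule — branch into ((X → V) ∧ Z), V  //  ¬((X → V) ∧ Z), ¬V.
                  branch 1.1.1.1.1 (add ((X → V) ∧ Z), V):
                    ((X → V) ∧ Z): α-rule — add (X → V), Z.
                    × closes — contains both Z and ¬Z.
                  branch 1.1.1.1.2 (add ¬((X → V) ∧ Z), ¬V):
                    ¬((X → V) ∧ Z): β-rule — branch into ¬(X → V)  //  ¬Z.
                      branch 1.1.1.1.2.1 (add ¬(X → V)):
                        ¬(X → V): α-rule — add X, ¬V.
                        ○ open, literals {V=false, X=true, Z=false}.
                      branch 1.1.1.1.2.2 (add ¬Z):
                        ○ open, literals {V=false, Z=false}.
              branch 1.1.1.2 (add (Z → ¬V)):
                (((X → V) ∧ Z) ↔ V): β-rule — branch into ((X → V) ∧ Z), V  //  ¬((X → V) ∧ Z), ¬V.
                  branch 1.1.1.2.1 (add ((X → V) ∧ Z), V):
                    ((X → V) ∧ Z): α-rule — add (X → V), Z.
                    (Z → ¬V): β-rule — branch into ¬Z  //  ¬V.
                      branch 1.1.1.2.1.1 (add ¬Z):
                        × closes — contains both Z and ¬Z.
                      branch 1.1.1.2.1.2 (add ¬V):
                        × closes — contains both V and ¬V.
                  branch 1.1.1.2.2 (add ¬((X → V) ∧ Z), ¬V):
                    (Z → ¬V): β-rule — branch into ¬Z  //  ¬V.
                      branch 1.1.1.2.2.1 (add ¬Z):
                        ¬((X → V) ∧ Z): β-rule — branch into ¬(X → V)  //  ¬Z.
                          branch 1.1.1.2.2.1.1 (add ¬(X → V)):
                            ¬(X → V): α-rule — add X, ¬V.
                            ○ open, literals {V=false, X=true, Z=false}.
                          branch 1.1.1.2.2.1.2 (add ¬Z):
                            ○ open, literals {V=false, Z=false}.
                      branch 1.1.1.2.2.2 (add ¬V):
                        ¬((X → V) ∧ Z): β-rule — branch into ¬(X → V)  //  ¬Z.
                          branch 1.1.1.2.2.2.1 (add ¬(X → V)):
                            ¬(X → V): α-rule — add X, ¬V.
                            ○ open, literals {V=false, X=true}.
                          branch 1.1.1.2.2.2.2 (add ¬Z):
                            ○ open, literals {V=false, Z=false}.
          branch 1.1.2 (add ¬(¬Z ∨ (Z → ¬V)), ¬(((X → V) ∧ Z) ↔ V)):
            ¬(¬Z ∨ (Z → ¬V)): α-rule — add ¬¬Z, ¬(Z → ¬V).
            ¬(Z → ¬V): α-rule — add Z, ¬¬V.
            ¬(((X → V) ∧ Z) ↔ V): β-rule — branch into ((X → V) ∧ Z), ¬V  //  ¬((X → V) ∧ Z), V.
              branch 1.1.2.1 (add ((X → V) ∧ Z), ¬V):
                × closes — contains both V and ¬V.
              branch 1.1.2.2 (add ¬((X → V) ∧ Z), V):
                ¬((X → V) ∧ Z): β-rule — branch into ¬(X → V)  //  ¬Z.
                  branch 1.1.2.2.1 (add ¬(X → V)):
                    ¬(X → V): α-rule — add X, ¬V.
                    × closes — contains both V and ¬V.
                  branch 1.1.2.2.2 (add ¬Z):
                    × closes — contains both Z and ¬Z.
      branch 1.2 (add (Z ∨ ¬W)):
        (Z ∨ ¬W): β-rule — branch into Z  //  ¬W.
          branch 1.2.1 (add Z):
            ○ open, literals {Z=true}.
          branch 1.2.2 (add ¬W):
            ○ open, literals {W=false}.
  branch 2 (add (Z ↔ W)):
    (Z ↔ W): β-rule — branch into Z, W  //  ¬Z, ¬W.
      branch 2.1 (add Z, W):
        ○ open, literals {W=true, Z=true}.
      branch 2.2 (add ¬Z, ¬W):
        ○ open, literals {W=false, Z=false}.
6 branches closed, 10 open.
Each open branch fixes some atoms; the unmentioned ones are free. Counting distinct full assignments: branch {V=false, X=true, Z=false} (Y, W) contributes 4 new; branch {V=false, Z=false} (Y, X, W) contributes 4 new; branch {V=false, X=true, Z=false} (Y, W) contributes 0 new; branch {V=false, Z=false} (Y, X, W) contributes 0 new; branch {V=false, X=true} (Y, Z, W) contributes 4 new; branch {V=false, Z=false} (Y, X, W) contributes 0 new; branch {Z=true} (Y, X, W, V) contributes 12 new; branch {W=false} (Y, Z, X, V) contributes 4 new; branch {W=true, Z=true} (Y, X, V) contributes 0 new; branch {W=false, Z=false} (Y, X, V) contributes 0 new. Total: 28.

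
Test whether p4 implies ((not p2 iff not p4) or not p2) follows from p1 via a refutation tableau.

Yes

Initial set: {p1; not (p4 implies ((not p2 iff not p4) or not p2))}.
not (p4 implies ((not p2 iff not p4) or not p2)): α-rule — add p4, not ((not p2 iff not p4) or not p2).
not ((not p2 iff not p4) or not p2): α-rule — add not (not p2 iff not p4), not not p2.
not (not p2 iff not p4): β-rule — branch into not p2, not not p4  //  not not p2, not p4.
  branch 1 (add not p2, not not p4):
    × closes — contains both p2 and not p2.
  branch 2 (add not not p2, not p4):
    × closes — contains both p4 and not p4.
All 2 branches close.
Every branch closed, so the premises entail the conclusion.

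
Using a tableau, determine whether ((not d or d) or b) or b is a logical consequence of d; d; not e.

Initial set: {d; d; not e; not (((not d or d) or b) or b)}.
not (((not d or d) or b) or b): α-rule — add not ((not d or d) or b), not b.
not ((not d or d) or b): α-rule — add not (not d or d), not b.
not (not d or d): α-rule — add not not d, not d.
× closes — contains both d and not d.
All 1 branch closes.
Every branch closed, so the premises entail the conclusion.

Yes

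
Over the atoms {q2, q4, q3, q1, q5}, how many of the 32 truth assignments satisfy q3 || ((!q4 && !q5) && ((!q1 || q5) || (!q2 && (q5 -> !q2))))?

Initial set: {(q3 || ((!q4 && !q5) && ((!q1 || q5) || (!q2 && (q5 -> !q2)))))}.
(q3 || ((!q4 && !q5) && ((!q1 || q5) || (!q2 && (q5 -> !q2))))): β-rule — branch into q3  //  ((!q4 && !q5) && ((!q1 || q5) || (!q2 && (q5 -> !q2)))).
  branch 1 (add q3):
    ○ open, literals {q3=T}.
  branch 2 (add ((!q4 && !q5) && ((!q1 || q5) || (!q2 && (q5 -> !q2))))):
    ((!q4 && !q5) && ((!q1 || q5) || (!q2 && (q5 -> !q2)))): α-rule — add (!q4 && !q5), ((!q1 || q5) || (!q2 && (q5 -> !q2))).
    (!q4 && !q5): α-rule — add !q4, !q5.
    ((!q1 || q5) || (!q2 && (q5 -> !q2))): β-rule — branch into (!q1 || q5)  //  (!q2 && (q5 -> !q2)).
      branch 2.1 (add (!q1 || q5)):
        (!q1 || q5): β-rule — branch into !q1  //  q5.
          branch 2.1.1 (add !q1):
            ○ open, literals {q1=F, q4=F, q5=F}.
          branch 2.1.2 (add q5):
            × closes — contains both q5 and !q5.
      branch 2.2 (add (!q2 && (q5 -> !q2))):
        (!q2 && (q5 -> !q2)): α-rule — add !q2, (q5 -> !q2).
        (q5 -> !q2): β-rule — branch into !q5  //  !q2.
          branch 2.2.1 (add !q5):
            ○ open, literals {q2=F, q4=F, q5=F}.
          branch 2.2.2 (add !q2):
            ○ open, literals {q2=F, q4=F, q5=F}.
1 branch closed, 4 open.
Each open branch fixes some atoms; the unmentioned ones are free. Counting distinct full assignments: branch {q3=T} (q2, q4, q1, q5) contributes 16 new; branch {q1=F, q4=F, q5=F} (q2, q3) contributes 2 new; branch {q2=F, q4=F, q5=F} (q3, q1) contributes 1 new; branch {q2=F, q4=F, q5=F} (q3, q1) contributes 0 new. Total: 19.

19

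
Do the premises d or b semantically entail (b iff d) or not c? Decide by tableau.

Initial set: {(d or b); not ((b iff d) or not c)}.
not ((b iff d) or not c): α-rule — add not (b iff d), not not c.
(d or b): β-rule — branch into d  //  b.
  branch 1 (add d):
    not (b iff d): β-rule — branch into b, not d  //  not b, d.
      branch 1.1 (add b, not d):
        × closes — contains both d and not d.
      branch 1.2 (add not b, d):
        ○ open, literals {b=0, c=1, d=1}.
  branch 2 (add b):
    not (b iff d): β-rule — branch into b, not d  //  not b, d.
      branch 2.1 (add b, not d):
        ○ open, literals {b=1, c=1, d=0}.
      branch 2.2 (add not b, d):
        × closes — contains both b and not b.
2 branches closed, 2 open.
An open branch gives a countermodel: b=0, c=1, d=1 (unmentioned atoms arbitrary); the premises hold there but the conclusion fails.

No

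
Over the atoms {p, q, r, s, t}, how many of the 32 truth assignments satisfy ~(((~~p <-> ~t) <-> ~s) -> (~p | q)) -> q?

28

Initial set: {(~(((~~p <-> ~t) <-> ~s) -> (~p | q)) -> q)}.
(~(((~~p <-> ~t) <-> ~s) -> (~p | q)) -> q): β-rule — branch into ~~(((~~p <-> ~t) <-> ~s) -> (~p | q))  //  q.
  branch 1 (add ~~(((~~p <-> ~t) <-> ~s) -> (~p | q))):
    ~~(((~~p <-> ~t) <-> ~s) -> (~p | q)): β-rule — branch into ~((~~p <-> ~t) <-> ~s)  //  (~p | q).
      branch 1.1 (add ~((~~p <-> ~t) <-> ~s)):
        ~((~~p <-> ~t) <-> ~s): β-rule — branch into (~~p <-> ~t), ~~s  //  ~(~~p <-> ~t), ~s.
          branch 1.1.1 (add (~~p <-> ~t), ~~s):
            (~~p <-> ~t): β-rule — branch into ~~p, ~t  //  ~~~p, ~~t.
              branch 1.1.1.1 (add ~~p, ~t):
                ~~p: drop double negation, giving p.
                ○ open, literals {p=true, s=true, t=false}.
              branch 1.1.1.2 (add ~~~p, ~~t):
                ~~~p: drop double negation, giving ~p.
                ○ open, literals {p=false, s=true, t=true}.
          branch 1.1.2 (add ~(~~p <-> ~t), ~s):
            ~(~~p <-> ~t): β-rule — branch into ~~p, ~~t  //  ~~~p, ~t.
              branch 1.1.2.1 (add ~~p, ~~t):
                ~~p: drop double negation, giving p.
                ○ open, literals {p=true, s=false, t=true}.
              branch 1.1.2.2 (add ~~~p, ~t):
                ~~~p: drop double negation, giving ~p.
                ○ open, literals {p=false, s=false, t=false}.
      branch 1.2 (add (~p | q)):
        (~p | q): β-rule — branch into ~p  //  q.
          branch 1.2.1 (add ~p):
            ○ open, literals {p=false}.
          branch 1.2.2 (add q):
            ○ open, literals {q=true}.
  branch 2 (add q):
    ○ open, literals {q=true}.
0 branches closed, 7 open.
Each open branch fixes some atoms; the unmentioned ones are free. Counting distinct full assignments: branch {p=true, s=true, t=false} (q, r) contributes 4 new; branch {p=false, s=true, t=true} (q, r) contributes 4 new; branch {p=true, s=false, t=true} (q, r) contributes 4 new; branch {p=false, s=false, t=false} (q, r) contributes 4 new; branch {p=false} (q, r, s, t) contributes 8 new; branch {q=true} (p, r, s, t) contributes 4 new; branch {q=true} (p, r, s, t) contributes 0 new. Total: 28.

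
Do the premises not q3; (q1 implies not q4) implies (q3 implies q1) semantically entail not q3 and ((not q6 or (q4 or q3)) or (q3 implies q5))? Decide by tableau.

Initial set: {not q3; ((q1 implies not q4) implies (q3 implies q1)); not (not q3 and ((not q6 or (q4 or q3)) or (q3 implies q5)))}.
((q1 implies not q4) implies (q3 implies q1)): β-rule — branch into not (q1 implies not q4)  //  (q3 implies q1).
  branch 1 (add not (q1 implies not q4)):
    not (q1 implies not q4): α-rule — add q1, not not q4.
    not (not q3 and ((not q6 or (q4 or q3)) or (q3 implies q5))): β-rule — branch into not not q3  //  not ((not q6 or (q4 or q3)) or (q3 implies q5)).
      branch 1.1 (add not not q3):
        × closes — contains both q3 and not q3.
      branch 1.2 (add not ((not q6 or (q4 or q3)) or (q3 implies q5))):
        not ((not q6 or (q4 or q3)) or (q3 implies q5)): α-rule — add not (not q6 or (q4 or q3)), not (q3 implies q5).
        not (not q6 or (q4 or q3)): α-rule — add not not q6, not (q4 or q3).
        not (q3 implies q5): α-rule — add q3, not q5.
        × closes — contains both q3 and not q3.
  branch 2 (add (q3 implies q1)):
    not (not q3 and ((not q6 or (q4 or q3)) or (q3 implies q5))): β-rule — branch into not not q3  //  not ((not q6 or (q4 or q3)) or (q3 implies q5)).
      branch 2.1 (add not not q3):
        × closes — contains both q3 and not q3.
      branch 2.2 (add not ((not q6 or (q4 or q3)) or (q3 implies q5))):
        not ((not q6 or (q4 or q3)) or (q3 implies q5)): α-rule — add not (not q6 or (q4 or q3)), not (q3 implies q5).
        not (not q6 or (q4 or q3)): α-rule — add not not q6, not (q4 or q3).
        not (q3 implies q5): α-rule — add q3, not q5.
        × closes — contains both q3 and not q3.
All 4 branches close.
Every branch closed, so the premises entail the conclusion.

Yes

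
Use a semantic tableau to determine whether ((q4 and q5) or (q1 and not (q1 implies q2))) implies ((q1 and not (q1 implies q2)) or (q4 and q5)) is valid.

Assume the negation and expand:
Initial set: {not (((q4 and q5) or (q1 and not (q1 implies q2))) implies ((q1 and not (q1 implies q2)) or (q4 and q5)))}.
not (((q4 and q5) or (q1 and not (q1 implies q2))) implies ((q1 and not (q1 implies q2)) or (q4 and q5))): α-rule — add ((q4 and q5) or (q1 and not (q1 implies q2))), not ((q1 and not (q1 implies q2)) or (q4 and q5)).
not ((q1 and not (q1 implies q2)) or (q4 and q5)): α-rule — add not (q1 and not (q1 implies q2)), not (q4 and q5).
((q4 and q5) or (q1 and not (q1 implies q2))): β-rule — branch into (q4 and q5)  //  (q1 and not (q1 implies q2)).
  branch 1 (add (q4 and q5)):
    (q4 and q5): α-rule — add q4, q5.
    not (q1 and not (q1 implies q2)): β-rule — branch into not q1  //  not not (q1 implies q2).
      branch 1.1 (add not q1):
        not (q4 and q5): β-rule — branch into not q4  //  not q5.
          branch 1.1.1 (add not q4):
            × closes — contains both q4 and not q4.
          branch 1.1.2 (add not q5):
            × closes — contains both q5 and not q5.
      branch 1.2 (add not not (q1 implies q2)):
        not (q4 and q5): β-rule — branch into not q4  //  not q5.
          branch 1.2.1 (add not q4):
            × closes — contains both q4 and not q4.
          branch 1.2.2 (add not q5):
            × closes — contains both q5 and not q5.
  branch 2 (add (q1 and not (q1 implies q2))):
    (q1 and not (q1 implies q2)): α-rule — add q1, not (q1 implies q2).
    not (q1 implies q2): α-rule — add q1, not q2.
    not (q1 and not (q1 implies q2)): β-rule — branch into not q1  //  not not (q1 implies q2).
      branch 2.1 (add not q1):
        × closes — contains both q1 and not q1.
      branch 2.2 (add not not (q1 implies q2)):
        not (q4 and q5): β-rule — branch into not q4  //  not q5.
          branch 2.2.1 (add not q4):
            not not (q1 implies q2): β-rule — branch into not q1  //  q2.
              branch 2.2.1.1 (add not q1):
                × closes — contains both q1 and not q1.
              branch 2.2.1.2 (add q2):
                × closes — contains both q2 and not q2.
          branch 2.2.2 (add not q5):
            not not (q1 implies q2): β-rule — branch into not q1  //  q2.
              branch 2.2.2.1 (add not q1):
                × closes — contains both q1 and not q1.
              branch 2.2.2.2 (add q2):
                × closes — contains both q2 and not q2.
All 9 branches close.
Every branch closed, so the negation is unsatisfiable and the formula is valid.

Valid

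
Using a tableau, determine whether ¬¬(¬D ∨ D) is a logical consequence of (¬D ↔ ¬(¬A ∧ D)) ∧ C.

Initial set: {((¬D ↔ ¬(¬A ∧ D)) ∧ C); ¬¬¬(¬D ∨ D)}.
((¬D ↔ ¬(¬A ∧ D)) ∧ C): α-rule — add (¬D ↔ ¬(¬A ∧ D)), C.
¬¬¬(¬D ∨ D): drop double negation, giving ¬(¬D ∨ D).
¬(¬D ∨ D): α-rule — add ¬¬D, ¬D.
× closes — contains both D and ¬D.
All 1 branch closes.
Every branch closed, so the premises entail the conclusion.

Yes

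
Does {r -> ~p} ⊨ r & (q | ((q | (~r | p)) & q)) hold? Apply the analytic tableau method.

No

Initial set: {(r -> ~p); ~(r & (q | ((q | (~r | p)) & q)))}.
(r -> ~p): β-rule — branch into ~r  //  ~p.
  branch 1 (add ~r):
    ~(r & (q | ((q | (~r | p)) & q))): β-rule — branch into ~r  //  ~(q | ((q | (~r | p)) & q)).
      branch 1.1 (add ~r):
        ○ open, literals {r=false}.
      branch 1.2 (add ~(q | ((q | (~r | p)) & q))):
        ~(q | ((q | (~r | p)) & q)): α-rule — add ~q, ~((q | (~r | p)) & q).
        ~((q | (~r | p)) & q): β-rule — branch into ~(q | (~r | p))  //  ~q.
          branch 1.2.1 (add ~(q | (~r | p))):
            ~(q | (~r | p)): α-rule — add ~q, ~(~r | p).
            ~(~r | p): α-rule — add ~~r, ~p.
            × closes — contains both r and ~r.
          branch 1.2.2 (add ~q):
            ○ open, literals {q=false, r=false}.
  branch 2 (add ~p):
    ~(r & (q | ((q | (~r | p)) & q))): β-rule — branch into ~r  //  ~(q | ((q | (~r | p)) & q)).
      branch 2.1 (add ~r):
        ○ open, literals {p=false, r=false}.
      branch 2.2 (add ~(q | ((q | (~r | p)) & q))):
        ~(q | ((q | (~r | p)) & q)): α-rule — add ~q, ~((q | (~r | p)) & q).
        ~((q | (~r | p)) & q): β-rule — branch into ~(q | (~r | p))  //  ~q.
          branch 2.2.1 (add ~(q | (~r | p))):
            ~(q | (~r | p)): α-rule — add ~q, ~(~r | p).
            ~(~r | p): α-rule — add ~~r, ~p.
            ○ open, literals {p=false, q=false, r=true}.
          branch 2.2.2 (add ~q):
            ○ open, literals {p=false, q=false}.
1 branch closed, 5 open.
An open branch gives a countermodel: r=false (unmentioned atoms arbitrary); the premises hold there but the conclusion fails.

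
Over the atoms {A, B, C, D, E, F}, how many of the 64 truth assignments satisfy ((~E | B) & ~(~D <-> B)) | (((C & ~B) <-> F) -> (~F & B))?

52

Initial set: {(((~E | B) & ~(~D <-> B)) | (((C & ~B) <-> F) -> (~F & B)))}.
(((~E | B) & ~(~D <-> B)) | (((C & ~B) <-> F) -> (~F & B))): β-rule — branch into ((~E | B) & ~(~D <-> B))  //  (((C & ~B) <-> F) -> (~F & B)).
  branch 1 (add ((~E | B) & ~(~D <-> B))):
    ((~E | B) & ~(~D <-> B)): α-rule — add (~E | B), ~(~D <-> B).
    (~E | B): β-rule — branch into ~E  //  B.
      branch 1.1 (add ~E):
        ~(~D <-> B): β-rule — branch into ~D, ~B  //  ~~D, B.
          branch 1.1.1 (add ~D, ~B):
            ○ open, literals {B=F, D=F, E=F}.
          branch 1.1.2 (add ~~D, B):
            ○ open, literals {B=T, D=T, E=F}.
      branch 1.2 (add B):
        ~(~D <-> B): β-rule — branch into ~D, ~B  //  ~~D, B.
          branch 1.2.1 (add ~D, ~B):
            × closes — contains both B and ~B.
          branch 1.2.2 (add ~~D, B):
            ○ open, literals {B=T, D=T}.
  branch 2 (add (((C & ~B) <-> F) -> (~F & B))):
    (((C & ~B) <-> F) -> (~F & B)): β-rule — branch into ~((C & ~B) <-> F)  //  (~F & B).
      branch 2.1 (add ~((C & ~B) <-> F)):
        ~((C & ~B) <-> F): β-rule — branch into (C & ~B), ~F  //  ~(C & ~B), F.
          branch 2.1.1 (add (C & ~B), ~F):
            (C & ~B): α-rule — add C, ~B.
            ○ open, literals {B=F, C=T, F=F}.
          branch 2.1.2 (add ~(C & ~B), F):
            ~(C & ~B): β-rule — branch into ~C  //  ~~B.
              branch 2.1.2.1 (add ~C):
                ○ open, literals {C=F, F=T}.
              branch 2.1.2.2 (add ~~B):
                ○ open, literals {B=T, F=T}.
      branch 2.2 (add (~F & B)):
        (~F & B): α-rule — add ~F, B.
        ○ open, literals {B=T, F=F}.
1 branch closed, 7 open.
Each open branch fixes some atoms; the unmentioned ones are free. Counting distinct full assignments: branch {B=F, D=F, E=F} (A, C, F) contributes 8 new; branch {B=T, D=T, E=F} (A, C, F) contributes 8 new; branch {B=T, D=T} (A, C, E, F) contributes 8 new; branch {B=F, C=T, F=F} (A, D, E) contributes 6 new; branch {C=F, F=T} (A, B, D, E) contributes 10 new; branch {B=T, F=T} (A, C, D, E) contributes 4 new; branch {B=T, F=F} (A, C, D, E) contributes 8 new. Total: 52.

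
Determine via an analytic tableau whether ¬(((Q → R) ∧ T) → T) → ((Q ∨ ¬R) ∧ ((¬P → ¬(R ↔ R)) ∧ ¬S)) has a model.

Initial set: {(¬(((Q → R) ∧ T) → T) → ((Q ∨ ¬R) ∧ ((¬P → ¬(R ↔ R)) ∧ ¬S)))}.
(¬(((Q → R) ∧ T) → T) → ((Q ∨ ¬R) ∧ ((¬P → ¬(R ↔ R)) ∧ ¬S))): β-rule — branch into ¬¬(((Q → R) ∧ T) → T)  //  ((Q ∨ ¬R) ∧ ((¬P → ¬(R ↔ R)) ∧ ¬S)).
  branch 1 (add ¬¬(((Q → R) ∧ T) → T)):
    ¬¬(((Q → R) ∧ T) → T): β-rule — branch into ¬((Q → R) ∧ T)  //  T.
      branch 1.1 (add ¬((Q → R) ∧ T)):
        ¬((Q → R) ∧ T): β-rule — branch into ¬(Q → R)  //  ¬T.
          branch 1.1.1 (add ¬(Q → R)):
            ¬(Q → R): α-rule — add Q, ¬R.
            ○ open, literals {Q=T, R=F}.
          branch 1.1.2 (add ¬T):
            ○ open, literals {T=F}.
      branch 1.2 (add T):
        ○ open, literals {T=T}.
  branch 2 (add ((Q ∨ ¬R) ∧ ((¬P → ¬(R ↔ R)) ∧ ¬S))):
    ((Q ∨ ¬R) ∧ ((¬P → ¬(R ↔ R)) ∧ ¬S)): α-rule — add (Q ∨ ¬R), ((¬P → ¬(R ↔ R)) ∧ ¬S).
    ((¬P → ¬(R ↔ R)) ∧ ¬S): α-rule — add (¬P → ¬(R ↔ R)), ¬S.
    (Q ∨ ¬R): β-rule — branch into Q  //  ¬R.
      branch 2.1 (add Q):
        (¬P → ¬(R ↔ R)): β-rule — branch into ¬¬P  //  ¬(R ↔ R).
          branch 2.1.1 (add ¬¬P):
            ○ open, literals {P=T, Q=T, S=F}.
          branch 2.1.2 (add ¬(R ↔ R)):
            ¬(R ↔ R): β-rule — branch into R, ¬R  //  ¬R, R.
              branch 2.1.2.1 (add R, ¬R):
                × closes — contains both R and ¬R.
              branch 2.1.2.2 (add ¬R, R):
                × closes — contains both R and ¬R.
      branch 2.2 (add ¬R):
        (¬P → ¬(R ↔ R)): β-rule — branch into ¬¬P  //  ¬(R ↔ R).
          branch 2.2.1 (add ¬¬P):
            ○ open, literals {P=T, R=F, S=F}.
          branch 2.2.2 (add ¬(R ↔ R)):
            ¬(R ↔ R): β-rule — branch into R, ¬R  //  ¬R, R.
              branch 2.2.2.1 (add R, ¬R):
                × closes — contains both R and ¬R.
              branch 2.2.2.2 (add ¬R, R):
                × closes — contains both R and ¬R.
4 branches closed, 5 open.
An open branch gives a satisfying assignment: Q=T, R=F.

Satisfiable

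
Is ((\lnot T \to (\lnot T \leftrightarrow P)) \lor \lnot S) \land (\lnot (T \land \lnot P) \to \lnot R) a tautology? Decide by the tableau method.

Not valid

Assume the negation and expand:
Initial set: {\lnot (((\lnot T \to (\lnot T \leftrightarrow P)) \lor \lnot S) \land (\lnot (T \land \lnot P) \to \lnot R))}.
\lnot (((\lnot T \to (\lnot T \leftrightarrow P)) \lor \lnot S) \land (\lnot (T \land \lnot P) \to \lnot R)): β-rule — branch into \lnot ((\lnot T \to (\lnot T \leftrightarrow P)) \lor \lnot S)  //  \lnot (\lnot (T \land \lnot P) \to \lnot R).
  branch 1 (add \lnot ((\lnot T \to (\lnot T \leftrightarrow P)) \lor \lnot S)):
    \lnot ((\lnot T \to (\lnot T \leftrightarrow P)) \lor \lnot S): α-rule — add \lnot (\lnot T \to (\lnot T \leftrightarrow P)), \lnot \lnot S.
    \lnot (\lnot T \to (\lnot T \leftrightarrow P)): α-rule — add \lnot T, \lnot (\lnot T \leftrightarrow P).
    \lnot (\lnot T \leftrightarrow P): β-rule — branch into \lnot T, \lnot P  //  \lnot \lnot T, P.
      branch 1.1 (add \lnot T, \lnot P):
        ○ open, literals {P=false, S=true, T=false}.
      branch 1.2 (add \lnot \lnot T, P):
        × closes — contains both T and \lnot T.
  branch 2 (add \lnot (\lnot (T \land \lnot P) \to \lnot R)):
    \lnot (\lnot (T \land \lnot P) \to \lnot R): α-rule — add \lnot (T \land \lnot P), \lnot \lnot R.
    \lnot (T \land \lnot P): β-rule — branch into \lnot T  //  \lnot \lnot P.
      branch 2.1 (add \lnot T):
        ○ open, literals {R=true, T=false}.
      branch 2.2 (add \lnot \lnot P):
        ○ open, literals {P=true, R=true}.
1 branch closed, 3 open.
An open branch gives a countermodel: P=false, S=true, T=false (unmentioned atoms arbitrary); under it the original formula is false.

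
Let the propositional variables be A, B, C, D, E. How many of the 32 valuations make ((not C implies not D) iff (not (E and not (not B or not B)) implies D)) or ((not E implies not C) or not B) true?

30

Initial set: {(((not C implies not D) iff (not (E and not (not B or not B)) implies D)) or ((not E implies not C) or not B))}.
(((not C implies not D) iff (not (E and not (not B or not B)) implies D)) or ((not E implies not C) or not B)): β-rule — branch into ((not C implies not D) iff (not (E and not (not B or not B)) implies D))  //  ((not E implies not C) or not B).
  branch 1 (add ((not C implies not D) iff (not (E and not (not B or not B)) implies D))):
    ((not C implies not D) iff (not (E and not (not B or not B)) implies D)): β-rule — branch into (not C implies not D), (not (E and not (not B or not B)) implies D)  //  not (not C implies not D), not (not (E and not (not B or not B)) implies D).
      branch 1.1 (add (not C implies not D), (not (E and not (not B or not B)) implies D)):
        (not C implies not D): β-rule — branch into not not C  //  not D.
          branch 1.1.1 (add not not C):
            (not (E and not (not B or not B)) implies D): β-rule — branch into not not (E and not (not B or not B))  //  D.
              branch 1.1.1.1 (add not not (E and not (not B or not B))):
                not not (E and not (not B or not B)): α-rule — add E, not (not B or not B).
                not (not B or not B): α-rule — add not not B, not not B.
                ○ open, literals {B=1, C=1, E=1}.
              branch 1.1.1.2 (add D):
                ○ open, literals {C=1, D=1}.
          branch 1.1.2 (add not D):
            (not (E and not (not B or not B)) implies D): β-rule — branch into not not (E and not (not B or not B))  //  D.
              branch 1.1.2.1 (add not not (E and not (not B or not B))):
                not not (E and not (not B or not B)): α-rule — add E, not (not B or not B).
                not (not B or not B): α-rule — add not not B, not not B.
                ○ open, literals {B=1, D=0, E=1}.
              branch 1.1.2.2 (add D):
                × closes — contains both D and not D.
      branch 1.2 (add not (not C implies not D), not (not (E and not (not B or not B)) implies D)):
        not (not C implies not D): α-rule — add not C, not not D.
        not (not (E and not (not B or not B)) implies D): α-rule — add not (E and not (not B or not B)), not D.
        × closes — contains both D and not D.
  branch 2 (add ((not E implies not C) or not B)):
    ((not E implies not C) or not B): β-rule — branch into (not E implies not C)  //  not B.
      branch 2.1 (add (not E implies not C)):
        (not E implies not C): β-rule — branch into not not E  //  not C.
          branch 2.1.1 (add not not E):
            ○ open, literals {E=1}.
          branch 2.1.2 (add not C):
            ○ open, literals {C=0}.
      branch 2.2 (add not B):
        ○ open, literals {B=0}.
2 branches closed, 6 open.
Each open branch fixes some atoms; the unmentioned ones are free. Counting distinct full assignments: branch {B=1, C=1, E=1} (A, D) contributes 4 new; branch {C=1, D=1} (A, B, E) contributes 6 new; branch {B=1, D=0, E=1} (A, C) contributes 2 new; branch {E=1} (A, B, C, D) contributes 8 new; branch {C=0} (A, B, D, E) contributes 8 new; branch {B=0} (A, C, D, E) contributes 2 new. Total: 30.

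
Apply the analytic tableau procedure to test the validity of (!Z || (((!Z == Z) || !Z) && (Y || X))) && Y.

Not valid

Assume the negation and expand:
Initial set: {!((!Z || (((!Z == Z) || !Z) && (Y || X))) && Y)}.
!((!Z || (((!Z == Z) || !Z) && (Y || X))) && Y): β-rule — branch into !(!Z || (((!Z == Z) || !Z) && (Y || X)))  //  !Y.
  branch 1 (add !(!Z || (((!Z == Z) || !Z) && (Y || X)))):
    !(!Z || (((!Z == Z) || !Z) && (Y || X))): α-rule — add !!Z, !(((!Z == Z) || !Z) && (Y || X)).
    !(((!Z == Z) || !Z) && (Y || X)): β-rule — branch into !((!Z == Z) || !Z)  //  !(Y || X).
      branch 1.1 (add !((!Z == Z) || !Z)):
        !((!Z == Z) || !Z): α-rule — add !(!Z == Z), !!Z.
        !(!Z == Z): β-rule — branch into !Z, !Z  //  !!Z, Z.
          branch 1.1.1 (add !Z, !Z):
            × closes — contains both Z and !Z.
          branch 1.1.2 (add !!Z, Z):
            ○ open, literals {Z=1}.
      branch 1.2 (add !(Y || X)):
        !(Y || X): α-rule — add !Y, !X.
        ○ open, literals {X=0, Y=0, Z=1}.
  branch 2 (add !Y):
    ○ open, literals {Y=0}.
1 branch closed, 3 open.
An open branch gives a countermodel: Z=1 (unmentioned atoms arbitrary); under it the original formula is false.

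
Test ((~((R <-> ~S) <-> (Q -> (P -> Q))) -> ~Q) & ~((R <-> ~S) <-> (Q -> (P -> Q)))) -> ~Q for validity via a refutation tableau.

Assume the negation and expand:
Initial set: {~(((~((R <-> ~S) <-> (Q -> (P -> Q))) -> ~Q) & ~((R <-> ~S) <-> (Q -> (P -> Q)))) -> ~Q)}.
~(((~((R <-> ~S) <-> (Q -> (P -> Q))) -> ~Q) & ~((R <-> ~S) <-> (Q -> (P -> Q)))) -> ~Q): α-rule — add ((~((R <-> ~S) <-> (Q -> (P -> Q))) -> ~Q) & ~((R <-> ~S) <-> (Q -> (P -> Q)))), ~~Q.
((~((R <-> ~S) <-> (Q -> (P -> Q))) -> ~Q) & ~((R <-> ~S) <-> (Q -> (P -> Q)))): α-rule — add (~((R <-> ~S) <-> (Q -> (P -> Q))) -> ~Q), ~((R <-> ~S) <-> (Q -> (P -> Q))).
(~((R <-> ~S) <-> (Q -> (P -> Q))) -> ~Q): β-rule — branch into ~~((R <-> ~S) <-> (Q -> (P -> Q)))  //  ~Q.
  branch 1 (add ~~((R <-> ~S) <-> (Q -> (P -> Q)))):
    ~((R <-> ~S) <-> (Q -> (P -> Q))): β-rule — branch into (R <-> ~S), ~(Q -> (P -> Q))  //  ~(R <-> ~S), (Q -> (P -> Q)).
      branch 1.1 (add (R <-> ~S), ~(Q -> (P -> Q))):
        ~(Q -> (P -> Q)): α-rule — add Q, ~(P -> Q).
        ~(P -> Q): α-rule — add P, ~Q.
        × closes — contains both Q and ~Q.
      branch 1.2 (add ~(R <-> ~S), (Q -> (P -> Q))):
        ~~((R <-> ~S) <-> (Q -> (P -> Q))): β-rule — branch into (R <-> ~S), (Q -> (P -> Q))  //  ~(R <-> ~S), ~(Q -> (P -> Q)).
          branch 1.2.1 (add (R <-> ~S), (Q -> (P -> Q))):
            ~(R <-> ~S): β-rule — branch into R, ~~S  //  ~R, ~S.
              branch 1.2.1.1 (add R, ~~S):
                (Q -> (P -> Q)): β-rule — branch into ~Q  //  (P -> Q).
                  branch 1.2.1.1.1 (add ~Q):
                    × closes — contains both Q and ~Q.
                  branch 1.2.1.1.2 (add (P -> Q)):
                    (R <-> ~S): β-rule — branch into R, ~S  //  ~R, ~~S.
                      branch 1.2.1.1.2.1 (add R, ~S):
                        × closes — contains both S and ~S.
                      branch 1.2.1.1.2.2 (add ~R, ~~S):
                        × closes — contains both R and ~R.
              branch 1.2.1.2 (add ~R, ~S):
                (Q -> (P -> Q)): β-rule — branch into ~Q  //  (P -> Q).
                  branch 1.2.1.2.1 (add ~Q):
                    × closes — contains both Q and ~Q.
                  branch 1.2.1.2.2 (add (P -> Q)):
                    (R <-> ~S): β-rule — branch into R, ~S  //  ~R, ~~S.
                      branch 1.2.1.2.2.1 (add R, ~S):
                        × closes — contains both R and ~R.
                      branch 1.2.1.2.2.2 (add ~R, ~~S):
                        × closes — contains both S and ~S.
          branch 1.2.2 (add ~(R <-> ~S), ~(Q -> (P -> Q))):
            ~(Q -> (P -> Q)): α-rule — add Q, ~(P -> Q).
            ~(P -> Q): α-rule — add P, ~Q.
            × closes — contains both Q and ~Q.
  branch 2 (add ~Q):
    × closes — contains both Q and ~Q.
All 9 branches close.
Every branch closed, so the negation is unsatisfiable and the formula is valid.

Valid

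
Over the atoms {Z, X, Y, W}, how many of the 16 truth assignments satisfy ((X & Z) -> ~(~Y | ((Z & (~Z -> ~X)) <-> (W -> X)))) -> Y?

Initial set: {T (((X & Z) -> ~(~Y | ((Z & (~Z -> ~X)) <-> (W -> X)))) -> Y)}.
T (((X & Z) -> ~(~Y | ((Z & (~Z -> ~X)) <-> (W -> X)))) -> Y): β-rule — branch into F ((X & Z) -> ~(~Y | ((Z & (~Z -> ~X)) <-> (W -> X))))  //  T Y.
  branch 1 (add F ((X & Z) -> ~(~Y | ((Z & (~Z -> ~X)) <-> (W -> X))))):
    F ((X & Z) -> ~(~Y | ((Z & (~Z -> ~X)) <-> (W -> X)))): α-rule — add T (X & Z), F ~(~Y | ((Z & (~Z -> ~X)) <-> (W -> X))).
    T (X & Z): α-rule — add T X, T Z.
    F ~(~Y | ((Z & (~Z -> ~X)) <-> (W -> X))): β-rule — branch into T ~Y  //  T ((Z & (~Z -> ~X)) <-> (W -> X)).
      branch 1.1 (add T ~Y):
        ○ open, literals {X=true, Y=false, Z=true}.
      branch 1.2 (add T ((Z & (~Z -> ~X)) <-> (W -> X))):
        T ((Z & (~Z -> ~X)) <-> (W -> X)): β-rule — branch into T (Z & (~Z -> ~X)), T (W -> X)  //  F (Z & (~Z -> ~X)), F (W -> X).
          branch 1.2.1 (add T (Z & (~Z -> ~X)), T (W -> X)):
            T (Z & (~Z -> ~X)): α-rule — add T Z, T (~Z -> ~X).
            T (W -> X): β-rule — branch into F W  //  T X.
              branch 1.2.1.1 (add F W):
                T (~Z -> ~X): β-rule — branch into F ~Z  //  T ~X.
                  branch 1.2.1.1.1 (add F ~Z):
                    ○ open, literals {W=false, X=true, Z=true}.
                  branch 1.2.1.1.2 (add T ~X):
                    × closes — contains both X and ~X.
              branch 1.2.1.2 (add T X):
                T (~Z -> ~X): β-rule — branch into F ~Z  //  T ~X.
                  branch 1.2.1.2.1 (add F ~Z):
                    ○ open, literals {X=true, Z=true}.
                  branch 1.2.1.2.2 (add T ~X):
                    × closes — contains both X and ~X.
          branch 1.2.2 (add F (Z & (~Z -> ~X)), F (W -> X)):
            F (W -> X): α-rule — add T W, F X.
            × closes — contains both X and ~X.
  branch 2 (add T Y):
    ○ open, literals {Y=true}.
3 branches closed, 4 open.
Each open branch fixes some atoms; the unmentioned ones are free. Counting distinct full assignments: branch {X=true, Y=false, Z=true} (W) contributes 2 new; branch {W=false, X=true, Z=true} (Y) contributes 1 new; branch {X=true, Z=true} (Y, W) contributes 1 new; branch {Y=true} (Z, X, W) contributes 6 new. Total: 10.

10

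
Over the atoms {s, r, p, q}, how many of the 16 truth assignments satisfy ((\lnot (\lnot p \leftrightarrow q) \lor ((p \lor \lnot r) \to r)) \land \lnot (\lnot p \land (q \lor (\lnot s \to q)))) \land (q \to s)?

Initial set: {(((\lnot (\lnot p \leftrightarrow q) \lor ((p \lor \lnot r) \to r)) \land \lnot (\lnot p \land (q \lor (\lnot s \to q)))) \land (q \to s))}.
(((\lnot (\lnot p \leftrightarrow q) \lor ((p \lor \lnot r) \to r)) \land \lnot (\lnot p \land (q \lor (\lnot s \to q)))) \land (q \to s)): α-rule — add ((\lnot (\lnot p \leftrightarrow q) \lor ((p \lor \lnot r) \to r)) \land \lnot (\lnot p \land (q \lor (\lnot s \to q)))), (q \to s).
((\lnot (\lnot p \leftrightarrow q) \lor ((p \lor \lnot r) \to r)) \land \lnot (\lnot p \land (q \lor (\lnot s \to q)))): α-rule — add (\lnot (\lnot p \leftrightarrow q) \lor ((p \lor \lnot r) \to r)), \lnot (\lnot p \land (q \lor (\lnot s \to q))).
(q \to s): β-rule — branch into \lnot q  //  s.
  branch 1 (add \lnot q):
    (\lnot (\lnot p \leftrightarrow q) \lor ((p \lor \lnot r) \to r)): β-rule — branch into \lnot (\lnot p \leftrightarrow q)  //  ((p \lor \lnot r) \to r).
      branch 1.1 (add \lnot (\lnot p \leftrightarrow q)):
        \lnot (\lnot p \land (q \lor (\lnot s \to q))): β-rule — branch into \lnot \lnot p  //  \lnot (q \lor (\lnot s \to q)).
          branch 1.1.1 (add \lnot \lnot p):
            \lnot (\lnot p \leftrightarrow q): β-rule — branch into \lnot p, \lnot q  //  \lnot \lnot p, q.
              branch 1.1.1.1 (add \lnot p, \lnot q):
                × closes — contains both p and \lnot p.
              branch 1.1.1.2 (add \lnot \lnot p, q):
                × closes — contains both q and \lnot q.
          branch 1.1.2 (add \lnot (q \lor (\lnot s \to q))):
            \lnot (q \lor (\lnot s \to q)): α-rule — add \lnot q, \lnot (\lnot s \to q).
            \lnot (\lnot s \to q): α-rule — add \lnot s, \lnot q.
            \lnot (\lnot p \leftrightarrow q): β-rule — branch into \lnot p, \lnot q  //  \lnot \lnot p, q.
              branch 1.1.2.1 (add \lnot p, \lnot q):
                ○ open, literals {p=F, q=F, s=F}.
              branch 1.1.2.2 (add \lnot \lnot p, q):
                × closes — contains both q and \lnot q.
      branch 1.2 (add ((p \lor \lnot r) \to r)):
        \lnot (\lnot p \land (q \lor (\lnot s \to q))): β-rule — branch into \lnot \lnot p  //  \lnot (q \lor (\lnot s \to q)).
          branch 1.2.1 (add \lnot \lnot p):
            ((p \lor \lnot r) \to r): β-rule — branch into \lnot (p \lor \lnot r)  //  r.
              branch 1.2.1.1 (add \lnot (p \lor \lnot r)):
                \lnot (p \lor \lnot r): α-rule — add \lnot p, \lnot \lnot r.
                × closes — contains both p and \lnot p.
              branch 1.2.1.2 (add r):
                ○ open, literals {p=T, q=F, r=T}.
          branch 1.2.2 (add \lnot (q \lor (\lnot s \to q))):
            \lnot (q \lor (\lnot s \to q)): α-rule — add \lnot q, \lnot (\lnot s \to q).
            \lnot (\lnot s \to q): α-rule — add \lnot s, \lnot q.
            ((p \lor \lnot r) \to r): β-rule — branch into \lnot (p \lor \lnot r)  //  r.
              branch 1.2.2.1 (add \lnot (p \lor \lnot r)):
                \lnot (p \lor \lnot r): α-rule — add \lnot p, \lnot \lnot r.
                ○ open, literals {p=F, q=F, r=T, s=F}.
              branch 1.2.2.2 (add r):
                ○ open, literals {q=F, r=T, s=F}.
  branch 2 (add s):
    (\lnot (\lnot p \leftrightarrow q) \lor ((p \lor \lnot r) \to r)): β-rule — branch into \lnot (\lnot p \leftrightarrow q)  //  ((p \lor \lnot r) \to r).
      branch 2.1 (add \lnot (\lnot p \leftrightarrow q)):
        \lnot (\lnot p \land (q \lor (\lnot s \to q))): β-rule — branch into \lnot \lnot p  //  \lnot (q \lor (\lnot s \to q)).
          branch 2.1.1 (add \lnot \lnot p):
            \lnot (\lnot p \leftrightarrow q): β-rule — branch into \lnot p, \lnot q  //  \lnot \lnot p, q.
              branch 2.1.1.1 (add \lnot p, \lnot q):
                × closes — contains both p and \lnot p.
              branch 2.1.1.2 (add \lnot \lnot p, q):
                ○ open, literals {p=T, q=T, s=T}.
          branch 2.1.2 (add \lnot (q \lor (\lnot s \to q))):
            \lnot (q \lor (\lnot s \to q)): α-rule — add \lnot q, \lnot (\lnot s \to q).
            \lnot (\lnot s \to q): α-rule — add \lnot s, \lnot q.
            × closes — contains both s and \lnot s.
      branch 2.2 (add ((p \lor \lnot r) \to r)):
        \lnot (\lnot p \land (q \lor (\lnot s \to q))): β-rule — branch into \lnot \lnot p  //  \lnot (q \lor (\lnot s \to q)).
          branch 2.2.1 (add \lnot \lnot p):
            ((p \lor \lnot r) \to r): β-rule — branch into \lnot (p \lor \lnot r)  //  r.
              branch 2.2.1.1 (add \lnot (p \lor \lnot r)):
                \lnot (p \lor \lnot r): α-rule — add \lnot p, \lnot \lnot r.
                × closes — contains both p and \lnot p.
              branch 2.2.1.2 (add r):
                ○ open, literals {p=T, r=T, s=T}.
          branch 2.2.2 (add \lnot (q \lor (\lnot s \to q))):
            \lnot (q \lor (\lnot s \to q)): α-rule — add \lnot q, \lnot (\lnot s \to q).
            \lnot (\lnot s \to q): α-rule — add \lnot s, \lnot q.
            × closes — contains both s and \lnot s.
8 branches closed, 6 open.
Each open branch fixes some atoms; the unmentioned ones are free. Counting distinct full assignments: branch {p=F, q=F, s=F} (r) contributes 2 new; branch {p=T, q=F, r=T} (s) contributes 2 new; branch {p=F, q=F, r=T, s=F} (none free) contributes 0 new; branch {q=F, r=T, s=F} (p) contributes 0 new; branch {p=T, q=T, s=T} (r) contributes 2 new; branch {p=T, r=T, s=T} (q) contributes 0 new. Total: 6.

6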